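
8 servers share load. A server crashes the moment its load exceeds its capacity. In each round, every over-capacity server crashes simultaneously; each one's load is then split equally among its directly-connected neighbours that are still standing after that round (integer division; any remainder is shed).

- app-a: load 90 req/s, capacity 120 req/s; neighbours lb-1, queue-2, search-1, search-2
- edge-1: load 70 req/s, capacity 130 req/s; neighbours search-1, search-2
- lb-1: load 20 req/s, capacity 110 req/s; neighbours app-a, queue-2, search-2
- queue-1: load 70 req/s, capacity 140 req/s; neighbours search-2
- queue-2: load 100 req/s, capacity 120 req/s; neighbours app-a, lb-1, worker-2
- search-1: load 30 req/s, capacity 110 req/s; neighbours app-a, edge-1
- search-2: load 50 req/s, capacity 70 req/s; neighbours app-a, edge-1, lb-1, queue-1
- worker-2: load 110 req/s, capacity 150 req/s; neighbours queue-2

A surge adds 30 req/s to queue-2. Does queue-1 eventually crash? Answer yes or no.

no

Round 1 — queue-2 at 130 > 120. queue-2 crashes.
  queue-2 sheds 130 req/s to app-a, lb-1, worker-2: 43 each (1 lost).
    app-a: 90+43 = 133 > 120
    lb-1: 20+43 = 63 ≤ 110
    worker-2: 110+43 = 153 > 150
Round 2 — app-a, worker-2 crash.
  app-a sheds 133 req/s to lb-1, search-1, search-2: 44 each (1 lost).
    lb-1: 63+44 = 107 ≤ 110
    search-1: 30+44 = 74 ≤ 110
    search-2: 50+44 = 94 > 70
  worker-2 sheds 153 req/s: no online neighbours, lost.
Round 3 — search-2 crashes.
  search-2 sheds 94 req/s to edge-1, lb-1, queue-1: 31 each (1 lost).
    edge-1: 70+31 = 101 ≤ 130
    lb-1: 107+31 = 138 > 110
    queue-1: 70+31 = 101 ≤ 140
Round 4 — lb-1 crashes.
  lb-1 sheds 138 req/s: no online neighbours, lost.
No further crashes.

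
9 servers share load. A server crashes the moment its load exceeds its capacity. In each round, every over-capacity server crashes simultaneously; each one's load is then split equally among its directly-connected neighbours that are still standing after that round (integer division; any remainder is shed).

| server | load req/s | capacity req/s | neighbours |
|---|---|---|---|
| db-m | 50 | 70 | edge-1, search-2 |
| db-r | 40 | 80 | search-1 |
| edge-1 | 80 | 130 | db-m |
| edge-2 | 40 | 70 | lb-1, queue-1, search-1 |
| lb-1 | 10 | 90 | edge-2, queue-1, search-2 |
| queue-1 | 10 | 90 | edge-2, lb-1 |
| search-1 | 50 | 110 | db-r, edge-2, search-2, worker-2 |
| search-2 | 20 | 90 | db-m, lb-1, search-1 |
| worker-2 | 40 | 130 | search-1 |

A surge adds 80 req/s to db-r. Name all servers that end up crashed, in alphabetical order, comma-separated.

Round 1 — db-r at 120 > 80. db-r crashes.
  db-r sheds 120 req/s to search-1: 120 each.
    search-1: 50+120 = 170 > 110
Round 2 — search-1 crashes.
  search-1 sheds 170 req/s to edge-2, search-2, worker-2: 56 each (2 lost).
    edge-2: 40+56 = 96 > 70
    search-2: 20+56 = 76 ≤ 90
    worker-2: 40+56 = 96 ≤ 130
Round 3 — edge-2 crashes.
  edge-2 sheds 96 req/s to lb-1, queue-1: 48 each.
    lb-1: 10+48 = 58 ≤ 90
    queue-1: 10+48 = 58 ≤ 90
No further crashes.

db-r, edge-2, search-1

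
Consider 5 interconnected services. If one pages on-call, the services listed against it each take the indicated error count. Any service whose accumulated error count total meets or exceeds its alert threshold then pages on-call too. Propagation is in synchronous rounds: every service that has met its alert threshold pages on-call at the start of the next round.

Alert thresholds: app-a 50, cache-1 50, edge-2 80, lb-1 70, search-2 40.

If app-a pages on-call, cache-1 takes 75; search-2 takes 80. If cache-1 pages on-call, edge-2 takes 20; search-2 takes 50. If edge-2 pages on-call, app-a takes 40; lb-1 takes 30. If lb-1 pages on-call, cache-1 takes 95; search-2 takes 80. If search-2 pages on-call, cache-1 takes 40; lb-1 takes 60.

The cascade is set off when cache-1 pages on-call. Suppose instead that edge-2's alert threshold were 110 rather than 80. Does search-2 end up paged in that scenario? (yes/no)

With edge-2's alert threshold at 110:
Round 1 — cache-1 pages on-call (initial).
  edge-2: +20 → 20 < 110
  search-2: +50 → 50 ≥ 40
Round 2 — search-2 pages on-call.
  lb-1: +60 → 60 < 70
No further pages.

yes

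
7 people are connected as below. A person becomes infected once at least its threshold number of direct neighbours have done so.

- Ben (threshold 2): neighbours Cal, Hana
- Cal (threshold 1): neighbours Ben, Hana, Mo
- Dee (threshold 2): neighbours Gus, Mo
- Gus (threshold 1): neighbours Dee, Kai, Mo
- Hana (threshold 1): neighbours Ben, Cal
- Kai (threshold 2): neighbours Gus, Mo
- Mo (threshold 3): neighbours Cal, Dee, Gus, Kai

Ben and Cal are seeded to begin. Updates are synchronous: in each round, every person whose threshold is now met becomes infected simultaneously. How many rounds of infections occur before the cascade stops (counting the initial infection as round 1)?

Round 1 — Ben, Cal become infected (initial).
Round 2 — checking thresholds:
  Hana: 2 of 2 neighbours ≥ 1, becomes infected.
  Mo: 1 of 4 neighbours < 3, not yet.
Round 3 — no new infections; cascade stops.

2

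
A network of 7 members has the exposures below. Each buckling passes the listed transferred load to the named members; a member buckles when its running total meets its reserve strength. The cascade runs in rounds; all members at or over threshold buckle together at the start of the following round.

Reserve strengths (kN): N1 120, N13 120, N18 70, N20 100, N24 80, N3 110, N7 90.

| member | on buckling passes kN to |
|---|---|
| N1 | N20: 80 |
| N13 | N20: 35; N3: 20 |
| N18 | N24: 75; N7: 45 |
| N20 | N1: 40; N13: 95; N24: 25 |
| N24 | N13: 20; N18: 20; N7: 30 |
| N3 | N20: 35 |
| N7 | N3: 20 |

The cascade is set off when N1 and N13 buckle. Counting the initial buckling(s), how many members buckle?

3

Round 1 — N1, N13 buckle (initial).
  N20: +80+35 → 115 ≥ 100
  N3: +20 → 20 < 110
Round 2 — N20 buckles.
  N24: +25 → 25 < 80
No further bucklings.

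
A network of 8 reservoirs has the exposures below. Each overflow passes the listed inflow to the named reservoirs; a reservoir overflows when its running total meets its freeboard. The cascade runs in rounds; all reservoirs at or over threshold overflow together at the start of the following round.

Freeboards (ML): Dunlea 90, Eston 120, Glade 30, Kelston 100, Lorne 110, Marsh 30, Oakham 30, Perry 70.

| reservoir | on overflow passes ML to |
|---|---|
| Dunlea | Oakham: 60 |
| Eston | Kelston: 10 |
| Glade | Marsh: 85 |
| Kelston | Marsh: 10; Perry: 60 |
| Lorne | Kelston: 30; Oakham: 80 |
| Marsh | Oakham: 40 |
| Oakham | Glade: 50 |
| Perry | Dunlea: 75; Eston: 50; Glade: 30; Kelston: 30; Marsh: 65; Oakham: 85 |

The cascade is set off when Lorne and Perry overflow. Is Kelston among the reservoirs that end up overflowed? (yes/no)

Round 1 — Lorne, Perry overflow (initial).
  Dunlea: +75 → 75 < 90
  Eston: +50 → 50 < 120
  Glade: +30 → 30 ≥ 30
  Kelston: +30+30 → 60 < 100
  Marsh: +65 → 65 ≥ 30
  Oakham: +80+85 → 165 ≥ 30
Round 2 — Glade, Marsh, Oakham overflow.
No further overflows.

no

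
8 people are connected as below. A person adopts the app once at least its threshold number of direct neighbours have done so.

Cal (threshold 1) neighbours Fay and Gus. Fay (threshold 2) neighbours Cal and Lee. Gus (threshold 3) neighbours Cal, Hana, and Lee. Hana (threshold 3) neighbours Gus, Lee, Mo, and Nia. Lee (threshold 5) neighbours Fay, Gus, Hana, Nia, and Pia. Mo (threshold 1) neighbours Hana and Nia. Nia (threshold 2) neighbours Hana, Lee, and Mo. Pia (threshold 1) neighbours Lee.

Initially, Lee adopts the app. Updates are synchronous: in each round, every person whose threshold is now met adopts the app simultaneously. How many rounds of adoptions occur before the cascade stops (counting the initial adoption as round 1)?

2

Round 1 — Lee adopts the app (initial).
Round 2 — checking thresholds:
  Fay: 1 of 2 neighbours < 2, holds.
  Gus: 1 of 3 neighbours < 3, holds.
  Hana: 1 of 4 neighbours < 3, holds.
  Nia: 1 of 3 neighbours < 2, holds.
  Pia: 1 of 1 neighbours ≥ 1, adopts the app.
Round 3 — no new adoptions; cascade stops.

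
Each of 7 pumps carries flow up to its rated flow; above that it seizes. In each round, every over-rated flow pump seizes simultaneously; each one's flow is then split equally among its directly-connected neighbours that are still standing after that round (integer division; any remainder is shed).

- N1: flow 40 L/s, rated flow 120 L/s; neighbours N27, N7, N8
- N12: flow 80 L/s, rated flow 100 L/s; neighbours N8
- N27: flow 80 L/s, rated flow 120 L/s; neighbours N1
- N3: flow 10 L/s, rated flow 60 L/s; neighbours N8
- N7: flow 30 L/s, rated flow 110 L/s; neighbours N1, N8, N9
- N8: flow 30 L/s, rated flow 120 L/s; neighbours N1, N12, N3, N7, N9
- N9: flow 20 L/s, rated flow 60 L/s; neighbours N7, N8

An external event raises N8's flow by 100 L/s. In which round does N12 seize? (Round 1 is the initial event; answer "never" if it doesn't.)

Round 1 — N8 at 130 > 120. N8 seizes.
  N8 sheds 130 L/s to N1, N12, N3, N7, N9: 26 each.
    N1: 40+26 = 66 ≤ 120
    N12: 80+26 = 106 > 100
    N3: 10+26 = 36 ≤ 60
    N7: 30+26 = 56 ≤ 110
    N9: 20+26 = 46 ≤ 60
Round 2 — N12 seizes.
  N12 sheds 106 L/s: no online neighbours, lost.
No further seizures.

2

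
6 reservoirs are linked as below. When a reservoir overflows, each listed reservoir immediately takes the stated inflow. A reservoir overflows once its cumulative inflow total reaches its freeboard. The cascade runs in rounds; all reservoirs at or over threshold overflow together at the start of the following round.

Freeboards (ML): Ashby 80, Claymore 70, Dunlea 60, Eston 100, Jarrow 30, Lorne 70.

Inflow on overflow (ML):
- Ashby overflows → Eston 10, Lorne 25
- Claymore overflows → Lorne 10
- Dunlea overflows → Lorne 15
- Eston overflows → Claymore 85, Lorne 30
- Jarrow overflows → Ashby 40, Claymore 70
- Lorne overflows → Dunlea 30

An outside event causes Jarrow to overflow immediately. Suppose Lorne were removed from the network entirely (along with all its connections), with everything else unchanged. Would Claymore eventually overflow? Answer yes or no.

With Lorne removed:
Round 1 — Jarrow overflows (initial).
  Ashby: +40 → 40 < 80
  Claymore: +70 → 70 ≥ 70
Round 2 — Claymore overflows.
No further overflows.

yes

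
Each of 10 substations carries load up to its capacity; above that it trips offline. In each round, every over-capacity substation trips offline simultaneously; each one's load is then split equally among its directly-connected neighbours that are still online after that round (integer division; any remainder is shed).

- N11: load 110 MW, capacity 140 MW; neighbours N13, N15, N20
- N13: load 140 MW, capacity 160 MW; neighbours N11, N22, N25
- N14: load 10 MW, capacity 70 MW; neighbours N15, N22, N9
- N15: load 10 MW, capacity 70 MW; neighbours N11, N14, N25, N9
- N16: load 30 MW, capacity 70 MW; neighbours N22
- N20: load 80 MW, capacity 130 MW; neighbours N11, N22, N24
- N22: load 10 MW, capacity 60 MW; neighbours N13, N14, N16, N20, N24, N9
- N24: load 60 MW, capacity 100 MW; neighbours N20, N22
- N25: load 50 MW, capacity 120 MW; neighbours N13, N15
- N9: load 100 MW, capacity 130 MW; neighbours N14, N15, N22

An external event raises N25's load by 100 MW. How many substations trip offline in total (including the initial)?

9

Round 1 — N25 at 150 > 120. N25 trips offline.
  N25 sheds 150 MW to N13, N15: 75 each.
    N13: 140+75 = 215 > 160
    N15: 10+75 = 85 > 70
Round 2 — N13, N15 trip offline.
  N13 sheds 215 MW to N11, N22: 107 each (1 lost).
    N11: 110+107 = 217 > 140
    N22: 10+107 = 117 > 60
  N15 sheds 85 MW to N11, N14, N9: 28 each (1 lost).
    N11: 217+28 = 245 > 140
    N14: 10+28 = 38 ≤ 70
    N9: 100+28 = 128 ≤ 130
Round 3 — N11, N22 trip offline.
  N11 sheds 245 MW to N20: 245 each.
    N20: 80+245 = 325 > 130
  N22 sheds 117 MW to N14, N16, N20, N24, N9: 23 each (2 lost).
    N14: 38+23 = 61 ≤ 70
    N16: 30+23 = 53 ≤ 70
    N20: 325+23 = 348 > 130
    N24: 60+23 = 83 ≤ 100
    N9: 128+23 = 151 > 130
Round 4 — N20, N9 trip offline.
  N20 sheds 348 MW to N24: 348 each.
    N24: 83+348 = 431 > 100
  N9 sheds 151 MW to N14: 151 each.
    N14: 61+151 = 212 > 70
Round 5 — N14, N24 trip offline.
  N14 sheds 212 MW: no online neighbours, lost.
  N24 sheds 431 MW: no online neighbours, lost.
No further trips.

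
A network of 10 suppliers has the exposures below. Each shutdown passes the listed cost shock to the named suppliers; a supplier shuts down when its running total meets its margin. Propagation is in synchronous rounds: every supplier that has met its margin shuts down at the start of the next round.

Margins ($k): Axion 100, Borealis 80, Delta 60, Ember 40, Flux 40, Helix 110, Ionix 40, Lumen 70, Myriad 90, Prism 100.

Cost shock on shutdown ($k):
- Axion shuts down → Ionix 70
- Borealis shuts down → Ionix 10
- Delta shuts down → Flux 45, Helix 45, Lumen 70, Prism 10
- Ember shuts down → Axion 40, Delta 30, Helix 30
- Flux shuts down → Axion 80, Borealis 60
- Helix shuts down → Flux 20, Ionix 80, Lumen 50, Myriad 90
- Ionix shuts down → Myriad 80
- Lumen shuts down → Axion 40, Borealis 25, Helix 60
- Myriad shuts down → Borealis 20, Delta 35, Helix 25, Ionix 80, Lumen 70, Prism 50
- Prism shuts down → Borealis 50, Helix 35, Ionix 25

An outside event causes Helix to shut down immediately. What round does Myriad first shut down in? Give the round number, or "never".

Round 1 — Helix shuts down (initial).
  Flux: +20 → 20 < 40
  Ionix: +80 → 80 ≥ 40
  Lumen: +50 → 50 < 70
  Myriad: +90 → 90 ≥ 90
Round 2 — Ionix, Myriad shut down.
  Borealis: +20 → 20 < 80
  Delta: +35 → 35 < 60
  Lumen: +70 → 120 ≥ 70
  Prism: +50 → 50 < 100
Round 3 — Lumen shuts down.
  Axion: +40 → 40 < 100
  Borealis: +25 → 45 < 80
No further shutdowns.

2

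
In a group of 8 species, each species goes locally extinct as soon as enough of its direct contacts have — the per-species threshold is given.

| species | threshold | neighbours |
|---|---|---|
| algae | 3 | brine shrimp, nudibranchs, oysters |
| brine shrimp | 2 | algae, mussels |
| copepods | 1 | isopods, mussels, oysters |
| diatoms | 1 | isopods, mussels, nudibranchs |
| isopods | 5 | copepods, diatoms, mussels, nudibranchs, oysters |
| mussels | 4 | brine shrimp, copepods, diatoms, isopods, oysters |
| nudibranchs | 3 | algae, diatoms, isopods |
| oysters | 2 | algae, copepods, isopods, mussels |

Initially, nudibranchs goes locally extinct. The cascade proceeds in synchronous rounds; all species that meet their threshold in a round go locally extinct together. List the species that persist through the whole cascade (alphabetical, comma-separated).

Round 1 — nudibranchs goes locally extinct (initial).
Round 2 — checking thresholds:
  algae: 1 of 3 neighbours < 3, below threshold.
  diatoms: 1 of 3 neighbours ≥ 1, goes locally extinct.
  isopods: 1 of 5 neighbours < 5, below threshold.
Round 3 — no new extinctions; cascade stops.

algae, brine shrimp, copepods, isopods, mussels, oysters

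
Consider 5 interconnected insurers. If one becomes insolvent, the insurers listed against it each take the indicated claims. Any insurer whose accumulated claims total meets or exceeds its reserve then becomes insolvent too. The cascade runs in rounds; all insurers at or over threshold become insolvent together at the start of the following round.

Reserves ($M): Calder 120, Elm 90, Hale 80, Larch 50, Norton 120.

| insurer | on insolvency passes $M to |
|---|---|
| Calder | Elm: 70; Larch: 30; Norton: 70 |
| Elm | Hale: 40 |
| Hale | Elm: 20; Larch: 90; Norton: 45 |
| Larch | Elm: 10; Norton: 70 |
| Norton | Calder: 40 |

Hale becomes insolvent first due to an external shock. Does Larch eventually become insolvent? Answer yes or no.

yes

Round 1 — Hale becomes insolvent (initial).
  Elm: +20 → 20 < 90
  Larch: +90 → 90 ≥ 50
  Norton: +45 → 45 < 120
Round 2 — Larch becomes insolvent.
  Elm: +10 → 30 < 90
  Norton: +70 → 115 < 120
No further insolvencies.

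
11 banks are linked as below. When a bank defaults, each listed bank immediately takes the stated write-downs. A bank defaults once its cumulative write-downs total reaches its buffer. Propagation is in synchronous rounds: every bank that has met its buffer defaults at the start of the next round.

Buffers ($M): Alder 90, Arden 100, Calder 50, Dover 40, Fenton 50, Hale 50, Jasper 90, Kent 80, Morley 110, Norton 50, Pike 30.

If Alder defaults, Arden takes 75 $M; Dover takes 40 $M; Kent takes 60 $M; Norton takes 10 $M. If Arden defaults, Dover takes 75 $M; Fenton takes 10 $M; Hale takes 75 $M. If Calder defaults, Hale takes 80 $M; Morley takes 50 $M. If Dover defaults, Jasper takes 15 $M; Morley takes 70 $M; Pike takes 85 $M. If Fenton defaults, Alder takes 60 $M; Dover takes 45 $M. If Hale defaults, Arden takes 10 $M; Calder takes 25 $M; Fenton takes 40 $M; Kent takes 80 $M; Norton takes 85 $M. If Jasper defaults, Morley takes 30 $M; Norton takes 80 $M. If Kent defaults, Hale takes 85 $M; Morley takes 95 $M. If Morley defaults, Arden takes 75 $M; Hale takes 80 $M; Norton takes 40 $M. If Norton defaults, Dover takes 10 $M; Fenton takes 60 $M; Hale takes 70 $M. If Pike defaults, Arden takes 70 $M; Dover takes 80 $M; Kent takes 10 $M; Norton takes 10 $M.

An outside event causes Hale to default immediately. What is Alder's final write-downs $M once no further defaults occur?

Round 1 — Hale defaults (initial).
  Arden: +10 → 10 < 100
  Calder: +25 → 25 < 50
  Fenton: +40 → 40 < 50
  Kent: +80 → 80 ≥ 80
  Norton: +85 → 85 ≥ 50
Round 2 — Kent, Norton default.
  Dover: +10 → 10 < 40
  Fenton: +60 → 100 ≥ 50
  Morley: +95 → 95 < 110
Round 3 — Fenton defaults.
  Alder: +60 → 60 < 90
  Dover: +45 → 55 ≥ 40
Round 4 — Dover defaults.
  Jasper: +15 → 15 < 90
  Morley: +70 → 165 ≥ 110
  Pike: +85 → 85 ≥ 30
Round 5 — Morley, Pike default.
  Arden: +75+70 → 155 ≥ 100
Round 6 — Arden defaults.
No further defaults.

60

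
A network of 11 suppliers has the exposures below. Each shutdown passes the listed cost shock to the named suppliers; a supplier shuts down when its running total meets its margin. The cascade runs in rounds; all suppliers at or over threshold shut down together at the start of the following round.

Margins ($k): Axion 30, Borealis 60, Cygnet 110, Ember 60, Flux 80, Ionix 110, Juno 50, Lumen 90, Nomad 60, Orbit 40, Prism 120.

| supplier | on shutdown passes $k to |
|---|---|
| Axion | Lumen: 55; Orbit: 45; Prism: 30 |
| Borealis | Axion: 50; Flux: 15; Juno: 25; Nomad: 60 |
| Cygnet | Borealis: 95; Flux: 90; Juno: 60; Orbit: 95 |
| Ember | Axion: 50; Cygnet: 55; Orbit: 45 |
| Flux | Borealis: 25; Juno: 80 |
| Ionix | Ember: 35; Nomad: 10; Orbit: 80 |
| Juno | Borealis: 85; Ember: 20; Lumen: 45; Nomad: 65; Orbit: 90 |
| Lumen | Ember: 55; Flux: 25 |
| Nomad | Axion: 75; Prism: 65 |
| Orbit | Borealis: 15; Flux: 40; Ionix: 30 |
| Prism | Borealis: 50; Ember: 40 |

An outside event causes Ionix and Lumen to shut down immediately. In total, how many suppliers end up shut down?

5

Round 1 — Ionix, Lumen shut down (initial).
  Ember: +35+55 → 90 ≥ 60
  Flux: +25 → 25 < 80
  Nomad: +10 → 10 < 60
  Orbit: +80 → 80 ≥ 40
Round 2 — Ember, Orbit shut down.
  Axion: +50 → 50 ≥ 30
  Borealis: +15 → 15 < 60
  Cygnet: +55 → 55 < 110
  Flux: +40 → 65 < 80
Round 3 — Axion shuts down.
  Prism: +30 → 30 < 120
No further shutdowns.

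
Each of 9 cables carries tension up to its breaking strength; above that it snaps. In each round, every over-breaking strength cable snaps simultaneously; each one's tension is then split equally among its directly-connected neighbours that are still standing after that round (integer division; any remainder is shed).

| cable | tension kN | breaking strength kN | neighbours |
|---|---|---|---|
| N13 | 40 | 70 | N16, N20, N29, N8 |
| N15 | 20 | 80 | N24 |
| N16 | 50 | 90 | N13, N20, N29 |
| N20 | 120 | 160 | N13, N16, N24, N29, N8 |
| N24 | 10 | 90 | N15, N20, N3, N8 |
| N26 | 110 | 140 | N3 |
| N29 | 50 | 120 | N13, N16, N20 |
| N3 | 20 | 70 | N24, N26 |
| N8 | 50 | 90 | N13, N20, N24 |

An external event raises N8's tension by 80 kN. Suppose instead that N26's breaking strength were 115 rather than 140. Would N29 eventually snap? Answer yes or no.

yes

With N26's breaking strength at 115:
Round 1 — N8 at 130 > 90. N8 snaps.
  N8 sheds 130 kN to N13, N20, N24: 43 each (1 lost).
    N13: 40+43 = 83 > 70
    N20: 120+43 = 163 > 160
    N24: 10+43 = 53 ≤ 90
Round 2 — N13, N20 snap.
  N13 sheds 83 kN to N16, N29: 41 each (1 lost).
    N16: 50+41 = 91 > 90
    N29: 50+41 = 91 ≤ 120
  N20 sheds 163 kN to N16, N24, N29: 54 each (1 lost).
    N16: 91+54 = 145 > 90
    N24: 53+54 = 107 > 90
    N29: 91+54 = 145 > 120
Round 3 — N16, N24, N29 snap.
  N16 sheds 145 kN: no online neighbours, lost.
  N24 sheds 107 kN to N15, N3: 53 each (1 lost).
    N15: 20+53 = 73 ≤ 80
    N3: 20+53 = 73 > 70
  N29 sheds 145 kN: no online neighbours, lost.
Round 4 — N3 snaps.
  N3 sheds 73 kN to N26: 73 each.
    N26: 110+73 = 183 > 115
Round 5 — N26 snaps.
  N26 sheds 183 kN: no online neighbours, lost.
No further breaks.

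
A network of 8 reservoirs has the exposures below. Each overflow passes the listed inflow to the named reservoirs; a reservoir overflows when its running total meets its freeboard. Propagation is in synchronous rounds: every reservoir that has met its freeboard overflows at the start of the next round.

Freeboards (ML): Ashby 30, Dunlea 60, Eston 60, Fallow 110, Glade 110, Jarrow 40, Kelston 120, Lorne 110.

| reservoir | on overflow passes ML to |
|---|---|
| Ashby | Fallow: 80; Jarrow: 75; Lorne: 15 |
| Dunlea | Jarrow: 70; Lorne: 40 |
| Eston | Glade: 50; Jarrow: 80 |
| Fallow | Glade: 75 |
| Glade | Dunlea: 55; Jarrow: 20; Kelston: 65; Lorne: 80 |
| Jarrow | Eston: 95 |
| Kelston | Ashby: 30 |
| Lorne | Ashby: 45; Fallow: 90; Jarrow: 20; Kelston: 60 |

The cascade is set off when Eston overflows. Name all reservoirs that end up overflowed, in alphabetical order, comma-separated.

Eston, Jarrow

Round 1 — Eston overflows (initial).
  Glade: +50 → 50 < 110
  Jarrow: +80 → 80 ≥ 40
Round 2 — Jarrow overflows.
No further overflows.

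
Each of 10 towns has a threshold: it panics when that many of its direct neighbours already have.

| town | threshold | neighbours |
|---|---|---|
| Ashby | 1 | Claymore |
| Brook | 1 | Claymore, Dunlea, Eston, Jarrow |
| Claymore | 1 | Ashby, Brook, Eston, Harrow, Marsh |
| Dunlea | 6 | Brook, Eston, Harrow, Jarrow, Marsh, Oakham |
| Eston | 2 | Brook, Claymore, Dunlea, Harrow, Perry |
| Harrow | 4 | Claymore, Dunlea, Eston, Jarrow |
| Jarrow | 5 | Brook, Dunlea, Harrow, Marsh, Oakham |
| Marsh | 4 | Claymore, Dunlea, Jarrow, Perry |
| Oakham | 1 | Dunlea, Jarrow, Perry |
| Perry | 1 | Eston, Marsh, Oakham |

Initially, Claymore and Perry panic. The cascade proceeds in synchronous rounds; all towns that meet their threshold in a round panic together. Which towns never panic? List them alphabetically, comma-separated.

Round 1 — Claymore, Perry panic (initial).
Round 2 — checking thresholds:
  Ashby: 1 of 1 neighbours ≥ 1, panics.
  Brook: 1 of 4 neighbours ≥ 1, panics.
  Eston: 2 of 5 neighbours ≥ 2, panics.
  Harrow: 1 of 4 neighbours < 4, not yet.
  Marsh: 2 of 4 neighbours < 4, not yet.
  Oakham: 1 of 3 neighbours ≥ 1, panics.
Round 3 — no new panics; cascade stops.

Dunlea, Harrow, Jarrow, Marsh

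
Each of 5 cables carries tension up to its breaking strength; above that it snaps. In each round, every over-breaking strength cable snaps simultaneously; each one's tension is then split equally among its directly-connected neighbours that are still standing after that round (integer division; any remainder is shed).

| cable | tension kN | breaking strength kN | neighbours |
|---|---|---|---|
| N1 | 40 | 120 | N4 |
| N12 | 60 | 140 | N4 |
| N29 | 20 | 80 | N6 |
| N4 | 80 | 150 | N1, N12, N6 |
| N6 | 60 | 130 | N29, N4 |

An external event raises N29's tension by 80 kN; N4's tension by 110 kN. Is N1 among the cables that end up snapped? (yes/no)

Round 1 — N29 at 100 > 80; N4 at 190 > 150. N29, N4 snap.
  N29 sheds 100 kN to N6: 100 each.
    N6: 60+100 = 160 > 130
  N4 sheds 190 kN to N1, N12, N6: 63 each (1 lost).
    N1: 40+63 = 103 ≤ 120
    N12: 60+63 = 123 ≤ 140
    N6: 160+63 = 223 > 130
Round 2 — N6 snaps.
  N6 sheds 223 kN: no online neighbours, lost.
No further breaks.

no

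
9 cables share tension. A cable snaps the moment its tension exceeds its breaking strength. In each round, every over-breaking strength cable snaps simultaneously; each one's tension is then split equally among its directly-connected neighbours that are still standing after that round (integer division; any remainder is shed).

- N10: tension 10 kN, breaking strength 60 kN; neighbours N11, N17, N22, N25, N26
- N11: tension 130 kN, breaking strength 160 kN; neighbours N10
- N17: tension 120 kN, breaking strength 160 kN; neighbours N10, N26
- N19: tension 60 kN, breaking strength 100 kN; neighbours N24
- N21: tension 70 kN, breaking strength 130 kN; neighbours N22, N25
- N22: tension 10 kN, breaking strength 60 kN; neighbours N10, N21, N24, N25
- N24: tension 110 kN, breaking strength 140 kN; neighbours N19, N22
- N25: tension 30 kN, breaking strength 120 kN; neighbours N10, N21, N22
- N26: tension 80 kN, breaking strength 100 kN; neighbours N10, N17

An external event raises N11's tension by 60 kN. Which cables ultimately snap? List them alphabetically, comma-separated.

Round 1 — N11 at 190 > 160. N11 snaps.
  N11 sheds 190 kN to N10: 190 each.
    N10: 10+190 = 200 > 60
Round 2 — N10 snaps.
  N10 sheds 200 kN to N17, N22, N25, N26: 50 each.
    N17: 120+50 = 170 > 160
    N22: 10+50 = 60 ≤ 60
    N25: 30+50 = 80 ≤ 120
    N26: 80+50 = 130 > 100
Round 3 — N17, N26 snap.
  N17 sheds 170 kN: no online neighbours, lost.
  N26 sheds 130 kN: no online neighbours, lost.
No further breaks.

N10, N11, N17, N26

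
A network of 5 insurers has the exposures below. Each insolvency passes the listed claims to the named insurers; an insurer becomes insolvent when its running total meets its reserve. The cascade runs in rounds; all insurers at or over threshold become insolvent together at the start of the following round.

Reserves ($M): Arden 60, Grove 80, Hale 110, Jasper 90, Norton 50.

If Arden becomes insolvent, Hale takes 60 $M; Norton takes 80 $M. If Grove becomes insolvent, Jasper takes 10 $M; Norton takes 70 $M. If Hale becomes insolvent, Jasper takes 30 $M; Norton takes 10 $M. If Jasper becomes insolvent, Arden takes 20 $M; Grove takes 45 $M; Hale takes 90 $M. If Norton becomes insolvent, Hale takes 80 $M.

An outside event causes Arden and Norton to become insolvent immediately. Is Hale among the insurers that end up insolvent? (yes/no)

yes

Round 1 — Arden, Norton become insolvent (initial).
  Hale: +60+80 → 140 ≥ 110
Round 2 — Hale becomes insolvent.
  Jasper: +30 → 30 < 90
No further insolvencies.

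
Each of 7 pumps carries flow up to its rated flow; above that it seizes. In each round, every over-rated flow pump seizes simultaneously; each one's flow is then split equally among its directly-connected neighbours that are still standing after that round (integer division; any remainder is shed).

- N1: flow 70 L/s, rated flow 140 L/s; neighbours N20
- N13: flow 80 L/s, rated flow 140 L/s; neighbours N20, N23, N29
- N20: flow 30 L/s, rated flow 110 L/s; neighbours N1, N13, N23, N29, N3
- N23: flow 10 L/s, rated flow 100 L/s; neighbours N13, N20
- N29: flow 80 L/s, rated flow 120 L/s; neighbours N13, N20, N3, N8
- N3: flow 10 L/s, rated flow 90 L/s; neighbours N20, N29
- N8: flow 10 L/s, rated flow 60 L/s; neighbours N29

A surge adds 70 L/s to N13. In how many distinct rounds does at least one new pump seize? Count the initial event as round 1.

4

Round 1 — N13 at 150 > 140. N13 seizes.
  N13 sheds 150 L/s to N20, N23, N29: 50 each.
    N20: 30+50 = 80 ≤ 110
    N23: 10+50 = 60 ≤ 100
    N29: 80+50 = 130 > 120
Round 2 — N29 seizes.
  N29 sheds 130 L/s to N20, N3, N8: 43 each (1 lost).
    N20: 80+43 = 123 > 110
    N3: 10+43 = 53 ≤ 90
    N8: 10+43 = 53 ≤ 60
Round 3 — N20 seizes.
  N20 sheds 123 L/s to N1, N23, N3: 41 each.
    N1: 70+41 = 111 ≤ 140
    N23: 60+41 = 101 > 100
    N3: 53+41 = 94 > 90
Round 4 — N23, N3 seize.
  N23 sheds 101 L/s: no online neighbours, lost.
  N3 sheds 94 L/s: no online neighbours, lost.
No further seizures.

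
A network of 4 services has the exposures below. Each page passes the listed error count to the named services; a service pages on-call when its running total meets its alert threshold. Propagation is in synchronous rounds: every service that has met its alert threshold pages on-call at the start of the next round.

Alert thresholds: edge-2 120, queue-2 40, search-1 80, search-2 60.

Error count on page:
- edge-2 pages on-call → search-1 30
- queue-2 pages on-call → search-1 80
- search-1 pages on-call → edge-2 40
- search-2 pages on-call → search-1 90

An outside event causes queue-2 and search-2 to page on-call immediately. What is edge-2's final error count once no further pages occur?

40

Round 1 — queue-2, search-2 page on-call (initial).
  search-1: +80+90 → 170 ≥ 80
Round 2 — search-1 pages on-call.
  edge-2: +40 → 40 < 120
No further pages.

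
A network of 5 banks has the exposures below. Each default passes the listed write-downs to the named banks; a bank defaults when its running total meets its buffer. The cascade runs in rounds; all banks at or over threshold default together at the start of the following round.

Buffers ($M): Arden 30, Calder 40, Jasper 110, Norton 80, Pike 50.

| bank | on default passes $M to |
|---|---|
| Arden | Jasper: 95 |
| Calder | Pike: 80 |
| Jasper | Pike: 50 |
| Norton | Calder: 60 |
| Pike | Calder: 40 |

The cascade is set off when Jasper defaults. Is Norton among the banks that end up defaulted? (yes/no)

Round 1 — Jasper defaults (initial).
  Pike: +50 → 50 ≥ 50
Round 2 — Pike defaults.
  Calder: +40 → 40 ≥ 40
Round 3 — Calder defaults.
No further defaults.

no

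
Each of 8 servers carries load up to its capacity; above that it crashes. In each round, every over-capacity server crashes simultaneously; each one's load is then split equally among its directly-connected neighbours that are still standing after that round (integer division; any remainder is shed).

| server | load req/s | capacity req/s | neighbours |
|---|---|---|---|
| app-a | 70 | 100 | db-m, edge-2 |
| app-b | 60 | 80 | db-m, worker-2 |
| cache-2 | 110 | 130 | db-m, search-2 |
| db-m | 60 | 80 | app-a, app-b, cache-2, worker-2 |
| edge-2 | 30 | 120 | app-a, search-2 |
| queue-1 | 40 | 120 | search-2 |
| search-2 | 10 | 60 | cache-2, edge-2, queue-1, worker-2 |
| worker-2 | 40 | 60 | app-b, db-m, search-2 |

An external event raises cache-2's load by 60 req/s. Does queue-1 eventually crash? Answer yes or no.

Round 1 — cache-2 at 170 > 130. cache-2 crashes.
  cache-2 sheds 170 req/s to db-m, search-2: 85 each.
    db-m: 60+85 = 145 > 80
    search-2: 10+85 = 95 > 60
Round 2 — db-m, search-2 crash.
  db-m sheds 145 req/s to app-a, app-b, worker-2: 48 each (1 lost).
    app-a: 70+48 = 118 > 100
    app-b: 60+48 = 108 > 80
    worker-2: 40+48 = 88 > 60
  search-2 sheds 95 req/s to edge-2, queue-1, worker-2: 31 each (2 lost).
    edge-2: 30+31 = 61 ≤ 120
    queue-1: 40+31 = 71 ≤ 120
    worker-2: 88+31 = 119 > 60
Round 3 — app-a, app-b, worker-2 crash.
  app-a sheds 118 req/s to edge-2: 118 each.
    edge-2: 61+118 = 179 > 120
  app-b sheds 108 req/s: no online neighbours, lost.
  worker-2 sheds 119 req/s: no online neighbours, lost.
Round 4 — edge-2 crashes.
  edge-2 sheds 179 req/s: no online neighbours, lost.
No further crashes.

no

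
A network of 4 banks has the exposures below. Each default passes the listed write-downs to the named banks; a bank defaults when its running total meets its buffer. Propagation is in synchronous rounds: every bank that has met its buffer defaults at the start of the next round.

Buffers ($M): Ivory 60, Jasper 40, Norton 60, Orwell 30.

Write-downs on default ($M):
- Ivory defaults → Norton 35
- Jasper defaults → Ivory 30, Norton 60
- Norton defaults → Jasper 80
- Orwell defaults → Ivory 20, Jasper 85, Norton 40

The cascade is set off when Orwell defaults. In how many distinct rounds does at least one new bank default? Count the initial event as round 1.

3

Round 1 — Orwell defaults (initial).
  Ivory: +20 → 20 < 60
  Jasper: +85 → 85 ≥ 40
  Norton: +40 → 40 < 60
Round 2 — Jasper defaults.
  Ivory: +30 → 50 < 60
  Norton: +60 → 100 ≥ 60
Round 3 — Norton defaults.
No further defaults.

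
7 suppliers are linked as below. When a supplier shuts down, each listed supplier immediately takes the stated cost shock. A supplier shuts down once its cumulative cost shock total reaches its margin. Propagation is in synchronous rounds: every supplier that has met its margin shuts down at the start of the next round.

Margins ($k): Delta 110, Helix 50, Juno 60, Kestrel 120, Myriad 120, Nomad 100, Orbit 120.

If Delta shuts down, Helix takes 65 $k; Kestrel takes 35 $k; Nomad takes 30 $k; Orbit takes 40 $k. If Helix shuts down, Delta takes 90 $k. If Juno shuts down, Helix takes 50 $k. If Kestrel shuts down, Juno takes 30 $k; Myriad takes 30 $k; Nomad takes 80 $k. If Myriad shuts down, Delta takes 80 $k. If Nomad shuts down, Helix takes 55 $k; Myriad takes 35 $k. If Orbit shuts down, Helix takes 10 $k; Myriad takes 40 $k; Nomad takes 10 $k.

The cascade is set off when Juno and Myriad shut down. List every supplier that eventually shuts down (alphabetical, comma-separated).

Round 1 — Juno, Myriad shut down (initial).
  Delta: +80 → 80 < 110
  Helix: +50 → 50 ≥ 50
Round 2 — Helix shuts down.
  Delta: +90 → 170 ≥ 110
Round 3 — Delta shuts down.
  Kestrel: +35 → 35 < 120
  Nomad: +30 → 30 < 100
  Orbit: +40 → 40 < 120
No further shutdowns.

Delta, Helix, Juno, Myriad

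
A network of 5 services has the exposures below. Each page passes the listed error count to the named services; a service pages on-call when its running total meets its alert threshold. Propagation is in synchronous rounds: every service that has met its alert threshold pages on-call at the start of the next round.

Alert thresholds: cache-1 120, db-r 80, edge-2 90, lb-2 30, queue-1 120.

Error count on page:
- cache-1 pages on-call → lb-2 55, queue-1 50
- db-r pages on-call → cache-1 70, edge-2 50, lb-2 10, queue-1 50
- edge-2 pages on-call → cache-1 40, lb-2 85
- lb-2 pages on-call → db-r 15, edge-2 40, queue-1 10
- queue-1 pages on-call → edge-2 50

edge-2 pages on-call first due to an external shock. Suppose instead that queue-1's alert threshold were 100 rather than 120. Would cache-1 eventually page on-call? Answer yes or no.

no

With queue-1's alert threshold at 100:
Round 1 — edge-2 pages on-call (initial).
  cache-1: +40 → 40 < 120
  lb-2: +85 → 85 ≥ 30
Round 2 — lb-2 pages on-call.
  db-r: +15 → 15 < 80
  queue-1: +10 → 10 < 100
No further pages.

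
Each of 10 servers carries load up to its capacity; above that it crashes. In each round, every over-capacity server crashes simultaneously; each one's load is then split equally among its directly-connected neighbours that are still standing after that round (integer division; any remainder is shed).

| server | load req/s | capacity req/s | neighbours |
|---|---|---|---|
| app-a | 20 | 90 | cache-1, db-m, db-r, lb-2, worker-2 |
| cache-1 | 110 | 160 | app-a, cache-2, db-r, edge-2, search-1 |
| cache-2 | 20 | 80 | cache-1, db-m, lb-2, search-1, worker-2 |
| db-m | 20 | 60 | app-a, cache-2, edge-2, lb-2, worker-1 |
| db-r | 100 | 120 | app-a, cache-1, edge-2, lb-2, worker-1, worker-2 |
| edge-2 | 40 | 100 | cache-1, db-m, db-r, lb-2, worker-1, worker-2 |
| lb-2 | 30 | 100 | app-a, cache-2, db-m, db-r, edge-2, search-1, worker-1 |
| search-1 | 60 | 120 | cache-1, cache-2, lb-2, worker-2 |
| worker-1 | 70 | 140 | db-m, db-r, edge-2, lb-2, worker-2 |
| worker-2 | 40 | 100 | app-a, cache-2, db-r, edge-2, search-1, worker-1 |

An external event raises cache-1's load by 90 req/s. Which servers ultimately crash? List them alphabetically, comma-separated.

Round 1 — cache-1 at 200 > 160. cache-1 crashes.
  cache-1 sheds 200 req/s to app-a, cache-2, db-r, edge-2, search-1: 40 each.
    app-a: 20+40 = 60 ≤ 90
    cache-2: 20+40 = 60 ≤ 80
    db-r: 100+40 = 140 > 120
    edge-2: 40+40 = 80 ≤ 100
    search-1: 60+40 = 100 ≤ 120
Round 2 — db-r crashes.
  db-r sheds 140 req/s to app-a, edge-2, lb-2, worker-1, worker-2: 28 each.
    app-a: 60+28 = 88 ≤ 90
    edge-2: 80+28 = 108 > 100
    lb-2: 30+28 = 58 ≤ 100
    worker-1: 70+28 = 98 ≤ 140
    worker-2: 40+28 = 68 ≤ 100
Round 3 — edge-2 crashes.
  edge-2 sheds 108 req/s to db-m, lb-2, worker-1, worker-2: 27 each.
    db-m: 20+27 = 47 ≤ 60
    lb-2: 58+27 = 85 ≤ 100
    worker-1: 98+27 = 125 ≤ 140
    worker-2: 68+27 = 95 ≤ 100
No further crashes.

cache-1, db-r, edge-2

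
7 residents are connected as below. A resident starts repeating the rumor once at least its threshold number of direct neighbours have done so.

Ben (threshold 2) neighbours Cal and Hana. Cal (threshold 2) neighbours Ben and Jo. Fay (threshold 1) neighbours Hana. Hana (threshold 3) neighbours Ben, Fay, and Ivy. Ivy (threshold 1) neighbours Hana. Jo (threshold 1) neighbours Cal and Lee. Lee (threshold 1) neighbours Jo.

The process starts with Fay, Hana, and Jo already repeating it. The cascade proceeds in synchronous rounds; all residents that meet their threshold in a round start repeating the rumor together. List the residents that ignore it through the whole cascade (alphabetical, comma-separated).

Ben, Cal

Round 1 — Fay, Hana, Jo start repeating the rumor (initial).
Round 2 — checking thresholds:
  Ben: 1 of 2 neighbours < 2, holds.
  Cal: 1 of 2 neighbours < 2, holds.
  Ivy: 1 of 1 neighbours ≥ 1, starts repeating the rumor.
  Lee: 1 of 1 neighbours ≥ 1, starts repeating the rumor.
Round 3 — no new spreads; cascade stops.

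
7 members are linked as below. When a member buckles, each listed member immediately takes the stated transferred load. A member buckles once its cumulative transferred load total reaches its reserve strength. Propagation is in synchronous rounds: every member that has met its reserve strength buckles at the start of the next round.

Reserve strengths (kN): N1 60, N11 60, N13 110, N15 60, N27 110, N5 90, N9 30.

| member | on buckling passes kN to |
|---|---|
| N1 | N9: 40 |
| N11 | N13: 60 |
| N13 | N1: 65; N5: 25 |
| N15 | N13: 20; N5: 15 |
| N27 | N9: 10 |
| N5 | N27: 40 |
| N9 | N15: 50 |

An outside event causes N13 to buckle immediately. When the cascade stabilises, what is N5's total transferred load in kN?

Round 1 — N13 buckles (initial).
  N1: +65 → 65 ≥ 60
  N5: +25 → 25 < 90
Round 2 — N1 buckles.
  N9: +40 → 40 ≥ 30
Round 3 — N9 buckles.
  N15: +50 → 50 < 60
No further bucklings.

25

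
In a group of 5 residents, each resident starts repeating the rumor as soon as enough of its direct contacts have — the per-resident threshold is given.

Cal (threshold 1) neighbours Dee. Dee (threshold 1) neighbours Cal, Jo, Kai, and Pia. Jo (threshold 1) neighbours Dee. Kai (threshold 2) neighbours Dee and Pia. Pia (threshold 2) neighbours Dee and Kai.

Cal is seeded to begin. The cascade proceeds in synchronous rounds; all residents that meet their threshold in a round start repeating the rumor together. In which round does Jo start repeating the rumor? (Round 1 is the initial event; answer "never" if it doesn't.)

3

Round 1 — Cal starts repeating the rumor (initial).
Round 2 — checking thresholds:
  Dee: 1 of 4 neighbours ≥ 1, starts repeating the rumor.
Round 3 — checking thresholds:
  Jo: 1 of 1 neighbours ≥ 1, starts repeating the rumor.
  Kai: 1 of 2 neighbours < 2, below threshold.
  Pia: 1 of 2 neighbours < 2, below threshold.
Round 4 — no new spreads; cascade stops.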